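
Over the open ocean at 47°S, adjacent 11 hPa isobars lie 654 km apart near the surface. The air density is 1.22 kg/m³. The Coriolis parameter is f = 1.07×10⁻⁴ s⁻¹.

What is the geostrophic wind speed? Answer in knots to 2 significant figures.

25 knots

Pressure gradient: |∂P/∂n| = 1100 Pa / 654000 m = 1.68×10⁻³ Pa/m
Geostrophic balance (pressure-gradient force = Coriolis force):
V_g = (1/(fρ)) |∂P/∂n| = 1.68×10⁻³ / (1.07×10⁻⁴ × 1.22) = 12.9 m/s
Converting: 12.9 m/s × 1.944 = 25 knots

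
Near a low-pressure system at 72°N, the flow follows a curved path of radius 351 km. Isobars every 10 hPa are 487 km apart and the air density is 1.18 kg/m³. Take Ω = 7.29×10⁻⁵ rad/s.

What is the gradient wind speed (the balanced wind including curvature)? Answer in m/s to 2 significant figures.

10 m/s

Coriolis parameter at 72°N:
f = 2Ω sin φ = 2 × 7.29×10⁻⁵ × sin 72° = 1.39×10⁻⁴ s⁻¹
Pressure gradient: |∂P/∂n| = 1000 Pa / 487000 m = 2.05×10⁻³ Pa/m
Geostrophic speed: V_g = |∂P/∂n|/(fρ) = 2.05×10⁻³/(1.39×10⁻⁴ × 1.18) = 12.5 m/s
Around a low, centrifugal force acts outward with Coriolis, so pressure-gradient force balances both:
(1/ρ)|∂P/∂n| = fV + V²/R  →  V² + fR·V − fR·V_g = 0
With fR = 1.39×10⁻⁴ × 351×10³ m = 48.7 m/s:
V = [−fR + √((fR)² + 4 fR V_g)]/2 = [−48.7 + √(48.7² + 4×48.7×12.5)]/2 = 10.3 m/s
Subgeostrophic (V < V_g = 12.5 m/s), as expected around a low.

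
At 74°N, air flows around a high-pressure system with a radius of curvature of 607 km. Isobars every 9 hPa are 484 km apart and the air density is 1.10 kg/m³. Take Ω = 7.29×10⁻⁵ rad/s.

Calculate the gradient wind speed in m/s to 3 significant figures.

14.6 m/s

Coriolis parameter at 74°N:
f = 2Ω sin φ = 2 × 7.29×10⁻⁵ × sin 74° = 1.40×10⁻⁴ s⁻¹
Pressure gradient: |∂P/∂n| = 900 Pa / 484000 m = 1.86×10⁻³ Pa/m
Geostrophic speed: V_g = |∂P/∂n|/(fρ) = 1.86×10⁻³/(1.40×10⁻⁴ × 1.10) = 12.1 m/s
Around a high, pressure-gradient force acts outward with centrifugal, so Coriolis balances both:
fV = (1/ρ)|∂P/∂n| + V²/R  →  V² − fR·V + fR·V_g = 0
With fR = 1.40×10⁻⁴ × 607×10³ m = 85.1 m/s:
V = [fR − √((fR)² − 4 fR V_g)]/2 = [85.1 − √(85.1² − 4×85.1×12.1)]/2 = 14.6 m/s
Supergeostrophic (V > V_g = 12.1 m/s), as expected around a high.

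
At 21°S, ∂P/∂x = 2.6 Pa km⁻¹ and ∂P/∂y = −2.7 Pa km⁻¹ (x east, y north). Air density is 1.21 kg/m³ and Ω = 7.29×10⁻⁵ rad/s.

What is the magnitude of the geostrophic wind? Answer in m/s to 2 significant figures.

59 m/s

Coriolis parameter at 21°S:
f = 2Ω sin φ = 2 × 7.29×10⁻⁵ × sin 21° = 5.23×10⁻⁵ s⁻¹
In the Southern Hemisphere f is negative: f = −5.23×10⁻⁵ s⁻¹.
Component geostrophic relations (x east, y north):
u_g = −(1/(fρ)) ∂P/∂y,  v_g = (1/(fρ)) ∂P/∂x
u_g = −(−2.7×10⁻³)/(−5.23×10⁻⁵ × 1.21) = −42.7 m/s;  v_g = (2.6×10⁻³)/(−5.23×10⁻⁵ × 1.21) = −41.1 m/s
|V_g| = √(u_g² + v_g²) = 59.3 m/s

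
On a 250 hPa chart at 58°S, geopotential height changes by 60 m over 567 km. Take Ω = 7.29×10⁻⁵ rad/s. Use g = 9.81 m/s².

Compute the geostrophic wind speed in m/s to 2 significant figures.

Coriolis parameter at 58°S:
f = 2Ω sin φ = 2 × 7.29×10⁻⁵ × sin 58° = 1.24×10⁻⁴ s⁻¹
Height gradient: |∂Z/∂n| = 60 m / 567000 m = 1.06×10⁻⁴
On a pressure surface, geostrophic balance gives V_g = (g/f)|∂Z/∂n|:
V_g = 9.81 × 1.06×10⁻⁴ / 1.24×10⁻⁴ = 8.40 m/s

8.4 m/s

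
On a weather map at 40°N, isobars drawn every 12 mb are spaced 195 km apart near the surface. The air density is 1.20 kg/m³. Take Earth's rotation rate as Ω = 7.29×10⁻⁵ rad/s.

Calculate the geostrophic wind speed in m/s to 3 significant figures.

Coriolis parameter at 40°N:
f = 2Ω sin φ = 2 × 7.29×10⁻⁵ × sin 40° = 9.37×10⁻⁵ s⁻¹
Pressure gradient: |∂P/∂n| = 1200 Pa / 195000 m = 6.15×10⁻³ Pa/m
Geostrophic balance (pressure-gradient force = Coriolis force):
V_g = (1/(fρ)) |∂P/∂n| = 6.15×10⁻³ / (9.37×10⁻⁵ × 1.20) = 54.7 m/s

54.7 m/s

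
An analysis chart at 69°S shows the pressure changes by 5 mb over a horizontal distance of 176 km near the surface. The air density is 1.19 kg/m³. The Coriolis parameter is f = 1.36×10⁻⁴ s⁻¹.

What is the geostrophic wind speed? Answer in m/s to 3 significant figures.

Pressure gradient: |∂P/∂n| = 500 Pa / 176000 m = 2.84×10⁻³ Pa/m
Geostrophic balance (pressure-gradient force = Coriolis force):
V_g = (1/(fρ)) |∂P/∂n| = 2.84×10⁻³ / (1.36×10⁻⁴ × 1.19) = 17.6 m/s

17.6 m/s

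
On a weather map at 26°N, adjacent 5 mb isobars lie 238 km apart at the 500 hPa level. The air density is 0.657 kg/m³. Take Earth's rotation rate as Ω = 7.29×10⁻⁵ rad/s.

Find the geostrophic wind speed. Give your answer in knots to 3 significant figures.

Coriolis parameter at 26°N:
f = 2Ω sin φ = 2 × 7.29×10⁻⁵ × sin 26° = 6.39×10⁻⁵ s⁻¹
Pressure gradient: |∂P/∂n| = 500 Pa / 238000 m = 2.10×10⁻³ Pa/m
Geostrophic balance (pressure-gradient force = Coriolis force):
V_g = (1/(fρ)) |∂P/∂n| = 2.10×10⁻³ / (6.39×10⁻⁵ × 0.657) = 50.0 m/s
Converting: 50.0 m/s × 1.944 = 97.3 knots

97.3 knots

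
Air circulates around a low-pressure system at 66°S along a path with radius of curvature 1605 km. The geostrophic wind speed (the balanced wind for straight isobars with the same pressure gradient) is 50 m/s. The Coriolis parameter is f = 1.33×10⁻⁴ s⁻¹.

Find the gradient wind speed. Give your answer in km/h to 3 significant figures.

151 km/h

Around a low, centrifugal force acts outward with Coriolis, so pressure-gradient force balances both:
(1/ρ)|∂P/∂n| = fV + V²/R  →  V² + fR·V − fR·V_g = 0
With fR = 1.33×10⁻⁴ × 1605×10³ m = 213 m/s:
V = [−fR + √((fR)² + 4 fR V_g)]/2 = [−213 + √(213² + 4×213×50)]/2 = 41.8 m/s
Subgeostrophic (V < V_g = 50 m/s), as expected around a low.
Converting: 41.8 m/s × 3.6 = 151 km/h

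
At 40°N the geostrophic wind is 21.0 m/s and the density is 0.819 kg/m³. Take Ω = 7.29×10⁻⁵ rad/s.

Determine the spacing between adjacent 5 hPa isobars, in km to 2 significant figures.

Coriolis parameter at 40°N:
f = 2Ω sin φ = 2 × 7.29×10⁻⁵ × sin 40° = 9.37×10⁻⁵ s⁻¹
Geostrophic balance rearranged: |∂P/∂n| = f ρ V_g
|∂P/∂n| = 9.37×10⁻⁵ × 0.819 × 21.0 = 1.61×10⁻³ Pa/m
Isobar spacing: Δn = ΔP/|∂P/∂n| = 500 Pa / 1.61×10⁻³ Pa/m = 310200 m ≈ 310 km

310 km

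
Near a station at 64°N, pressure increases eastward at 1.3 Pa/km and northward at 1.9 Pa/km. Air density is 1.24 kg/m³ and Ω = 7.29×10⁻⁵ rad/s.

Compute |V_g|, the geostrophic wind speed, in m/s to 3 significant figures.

14.2 m/s

Coriolis parameter at 64°N:
f = 2Ω sin φ = 2 × 7.29×10⁻⁵ × sin 64° = 1.31×10⁻⁴ s⁻¹
Component geostrophic relations (x east, y north):
u_g = −(1/(fρ)) ∂P/∂y,  v_g = (1/(fρ)) ∂P/∂x
u_g = −(1.9×10⁻³)/(1.31×10⁻⁴ × 1.24) = −11.7 m/s;  v_g = (1.3×10⁻³)/(1.31×10⁻⁴ × 1.24) = 8.00 m/s
|V_g| = √(u_g² + v_g²) = 14.2 m/s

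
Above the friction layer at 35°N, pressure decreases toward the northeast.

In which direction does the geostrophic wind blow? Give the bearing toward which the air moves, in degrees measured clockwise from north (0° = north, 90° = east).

The pressure-gradient force points toward the northeast (bearing 045°).
Geostrophic balance: in the Northern Hemisphere the Coriolis force deflects motion to the right, so the geostrophic wind blows 90° to the right of the pressure-gradient force (low pressure on the left).
Rotating 045° by 90° clockwise gives 135° — the wind blows toward the southeast.

135°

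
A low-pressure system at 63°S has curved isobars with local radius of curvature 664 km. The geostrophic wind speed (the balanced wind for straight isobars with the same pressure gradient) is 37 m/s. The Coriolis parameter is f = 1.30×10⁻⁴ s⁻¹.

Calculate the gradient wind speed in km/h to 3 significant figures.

Around a low, centrifugal force acts outward with Coriolis, so pressure-gradient force balances both:
(1/ρ)|∂P/∂n| = fV + V²/R  →  V² + fR·V − fR·V_g = 0
With fR = 1.30×10⁻⁴ × 664×10³ m = 86.3 m/s:
V = [−fR + √((fR)² + 4 fR V_g)]/2 = [−86.3 + √(86.3² + 4×86.3×37)]/2 = 27.9 m/s
Subgeostrophic (V < V_g = 37 m/s), as expected around a low.
Converting: 27.9 m/s × 3.6 = 101 km/h

101 km/h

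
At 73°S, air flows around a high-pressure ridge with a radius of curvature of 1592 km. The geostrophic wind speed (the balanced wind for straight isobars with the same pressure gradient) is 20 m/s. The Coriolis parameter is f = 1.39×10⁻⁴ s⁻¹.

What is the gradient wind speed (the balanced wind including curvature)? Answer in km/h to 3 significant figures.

80.0 km/h

Around a high, pressure-gradient force acts outward with centrifugal, so Coriolis balances both:
fV = (1/ρ)|∂P/∂n| + V²/R  →  V² − fR·V + fR·V_g = 0
With fR = 1.39×10⁻⁴ × 1592×10³ m = 221 m/s:
V = [fR − √((fR)² − 4 fR V_g)]/2 = [221 − √(221² − 4×221×20)]/2 = 22.2 m/s
Supergeostrophic (V > V_g = 20 m/s), as expected around a high.
Converting: 22.2 m/s × 3.6 = 80.0 km/h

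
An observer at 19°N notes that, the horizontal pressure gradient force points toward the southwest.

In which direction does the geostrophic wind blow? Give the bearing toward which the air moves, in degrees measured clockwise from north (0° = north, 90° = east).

315°

The pressure-gradient force points toward the southwest (bearing 225°).
Geostrophic balance: in the Northern Hemisphere the Coriolis force deflects motion to the right, so the geostrophic wind blows 90° to the right of the pressure-gradient force (low pressure on the left).
Rotating 225° by 90° clockwise gives 315° — the wind blows toward the northwest.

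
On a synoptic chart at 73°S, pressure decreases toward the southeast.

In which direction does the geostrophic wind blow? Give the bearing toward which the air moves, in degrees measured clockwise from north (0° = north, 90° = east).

045°

The pressure-gradient force points toward the southeast (bearing 135°).
Geostrophic balance: in the Southern Hemisphere the Coriolis force deflects motion to the left, so the geostrophic wind blows 90° to the left of the pressure-gradient force (low pressure on the right).
Rotating 135° by 90° counterclockwise gives 045° — the wind blows toward the northeast.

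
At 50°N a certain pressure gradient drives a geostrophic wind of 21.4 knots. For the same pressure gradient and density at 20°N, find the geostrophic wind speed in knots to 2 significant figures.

With the same pressure gradient and density, V_g ∝ 1/f ∝ 1/sin φ.
V₂ = V₁ · sin φ₁ / sin φ₂ = 21.4 × sin 50° / sin 20°
V₂ = 21.4 × 0.7660/0.3420 = 48 knots

48 knots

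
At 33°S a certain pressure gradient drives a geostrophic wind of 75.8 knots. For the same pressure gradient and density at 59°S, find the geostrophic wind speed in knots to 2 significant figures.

48 knots

With the same pressure gradient and density, V_g ∝ 1/f ∝ 1/sin φ.
V₂ = V₁ · sin φ₁ / sin φ₂ = 75.8 × sin 33° / sin 59°
V₂ = 75.8 × 0.5446/0.8572 = 48 knots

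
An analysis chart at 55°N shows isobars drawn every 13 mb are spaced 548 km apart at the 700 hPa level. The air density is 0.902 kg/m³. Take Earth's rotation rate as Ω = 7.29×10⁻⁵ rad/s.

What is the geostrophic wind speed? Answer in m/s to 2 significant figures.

22 m/s

Coriolis parameter at 55°N:
f = 2Ω sin φ = 2 × 7.29×10⁻⁵ × sin 55° = 1.19×10⁻⁴ s⁻¹
Pressure gradient: |∂P/∂n| = 1300 Pa / 548000 m = 2.37×10⁻³ Pa/m
Geostrophic balance (pressure-gradient force = Coriolis force):
V_g = (1/(fρ)) |∂P/∂n| = 2.37×10⁻³ / (1.19×10⁻⁴ × 0.902) = 22.0 m/s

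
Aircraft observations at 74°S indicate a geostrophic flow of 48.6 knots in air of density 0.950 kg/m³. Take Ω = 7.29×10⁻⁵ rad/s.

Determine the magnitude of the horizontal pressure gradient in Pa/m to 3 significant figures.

3.33×10⁻³ Pa/m

Coriolis parameter at 74°S:
f = 2Ω sin φ = 2 × 7.29×10⁻⁵ × sin 74° = 1.40×10⁻⁴ s⁻¹
Wind speed in SI: 48.6 knots = 25.0 m/s
Geostrophic balance rearranged: |∂P/∂n| = f ρ V_g
|∂P/∂n| = 1.40×10⁻⁴ × 0.950 × 25.0 = 3.33×10⁻³ Pa/m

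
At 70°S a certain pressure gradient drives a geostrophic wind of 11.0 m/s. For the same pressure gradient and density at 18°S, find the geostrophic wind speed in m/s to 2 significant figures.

33 m/s

With the same pressure gradient and density, V_g ∝ 1/f ∝ 1/sin φ.
V₂ = V₁ · sin φ₁ / sin φ₂ = 11.0 × sin 70° / sin 18°
V₂ = 11.0 × 0.9397/0.3090 = 33 m/s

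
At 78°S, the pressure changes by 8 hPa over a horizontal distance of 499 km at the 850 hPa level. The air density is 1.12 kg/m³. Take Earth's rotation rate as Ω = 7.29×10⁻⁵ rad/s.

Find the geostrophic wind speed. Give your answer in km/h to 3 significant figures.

Coriolis parameter at 78°S:
f = 2Ω sin φ = 2 × 7.29×10⁻⁵ × sin 78° = 1.43×10⁻⁴ s⁻¹
Pressure gradient: |∂P/∂n| = 800 Pa / 499000 m = 1.60×10⁻³ Pa/m
Geostrophic balance (pressure-gradient force = Coriolis force):
V_g = (1/(fρ)) |∂P/∂n| = 1.60×10⁻³ / (1.43×10⁻⁴ × 1.12) = 10.0 m/s
Converting: 10.0 m/s × 3.6 = 36.1 km/h

36.1 km/h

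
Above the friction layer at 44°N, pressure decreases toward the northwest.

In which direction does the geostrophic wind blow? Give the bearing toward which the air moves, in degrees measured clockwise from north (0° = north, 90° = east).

The pressure-gradient force points toward the northwest (bearing 315°).
Geostrophic balance: in the Northern Hemisphere the Coriolis force deflects motion to the right, so the geostrophic wind blows 90° to the right of the pressure-gradient force (low pressure on the left).
Rotating 315° by 90° clockwise gives 045° — the wind blows toward the northeast.

045°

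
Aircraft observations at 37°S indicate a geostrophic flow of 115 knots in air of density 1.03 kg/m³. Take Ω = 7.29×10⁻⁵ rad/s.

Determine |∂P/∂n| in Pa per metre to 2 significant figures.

Coriolis parameter at 37°S:
f = 2Ω sin φ = 2 × 7.29×10⁻⁵ × sin 37° = 8.77×10⁻⁵ s⁻¹
Wind speed in SI: 115 knots = 59.2 m/s
Geostrophic balance rearranged: |∂P/∂n| = f ρ V_g
|∂P/∂n| = 8.77×10⁻⁵ × 1.03 × 59.2 = 5.35×10⁻³ Pa/m

5.3×10⁻³ Pa/m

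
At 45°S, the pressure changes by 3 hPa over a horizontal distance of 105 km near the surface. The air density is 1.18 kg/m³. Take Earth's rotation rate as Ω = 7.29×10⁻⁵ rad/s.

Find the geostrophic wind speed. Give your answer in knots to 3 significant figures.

45.7 knots

Coriolis parameter at 45°S:
f = 2Ω sin φ = 2 × 7.29×10⁻⁵ × sin 45° = 1.03×10⁻⁴ s⁻¹
Pressure gradient: |∂P/∂n| = 300 Pa / 105000 m = 2.86×10⁻³ Pa/m
Geostrophic balance (pressure-gradient force = Coriolis force):
V_g = (1/(fρ)) |∂P/∂n| = 2.86×10⁻³ / (1.03×10⁻⁴ × 1.18) = 23.5 m/s
Converting: 23.5 m/s × 1.944 = 45.7 knots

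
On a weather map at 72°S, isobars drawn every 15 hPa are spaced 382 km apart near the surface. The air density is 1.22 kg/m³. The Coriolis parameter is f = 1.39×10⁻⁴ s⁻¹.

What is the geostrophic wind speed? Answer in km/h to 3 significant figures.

Pressure gradient: |∂P/∂n| = 1500 Pa / 382000 m = 3.93×10⁻³ Pa/m
Geostrophic balance (pressure-gradient force = Coriolis force):
V_g = (1/(fρ)) |∂P/∂n| = 3.93×10⁻³ / (1.39×10⁻⁴ × 1.22) = 23.2 m/s
Converting: 23.2 m/s × 3.6 = 83.4 km/h

83.4 km/h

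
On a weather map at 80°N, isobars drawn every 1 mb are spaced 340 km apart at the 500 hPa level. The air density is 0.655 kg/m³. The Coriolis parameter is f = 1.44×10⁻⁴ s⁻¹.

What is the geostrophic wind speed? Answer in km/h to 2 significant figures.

11 km/h

Pressure gradient: |∂P/∂n| = 100 Pa / 340000 m = 2.94×10⁻⁴ Pa/m
Geostrophic balance (pressure-gradient force = Coriolis force):
V_g = (1/(fρ)) |∂P/∂n| = 2.94×10⁻⁴ / (1.44×10⁻⁴ × 0.655) = 3.12 m/s
Converting: 3.12 m/s × 3.6 = 11 km/h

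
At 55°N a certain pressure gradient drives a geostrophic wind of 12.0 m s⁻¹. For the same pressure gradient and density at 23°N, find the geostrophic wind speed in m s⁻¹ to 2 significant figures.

25 m s⁻¹

With the same pressure gradient and density, V_g ∝ 1/f ∝ 1/sin φ.
V₂ = V₁ · sin φ₁ / sin φ₂ = 12.0 × sin 55° / sin 23°
V₂ = 12.0 × 0.8192/0.3907 = 25 m s⁻¹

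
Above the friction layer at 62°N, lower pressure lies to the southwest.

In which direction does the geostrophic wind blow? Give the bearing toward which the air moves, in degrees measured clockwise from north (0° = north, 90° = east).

315°

The pressure-gradient force points toward the southwest (bearing 225°).
Geostrophic balance: in the Northern Hemisphere the Coriolis force deflects motion to the right, so the geostrophic wind blows 90° to the right of the pressure-gradient force (low pressure on the left).
Rotating 225° by 90° clockwise gives 315° — the wind blows toward the northwest.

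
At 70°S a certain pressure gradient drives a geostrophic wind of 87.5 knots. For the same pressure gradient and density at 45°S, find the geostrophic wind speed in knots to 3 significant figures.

With the same pressure gradient and density, V_g ∝ 1/f ∝ 1/sin φ.
V₂ = V₁ · sin φ₁ / sin φ₂ = 87.5 × sin 70° / sin 45°
V₂ = 87.5 × 0.9397/0.7071 = 116 knots

116 knots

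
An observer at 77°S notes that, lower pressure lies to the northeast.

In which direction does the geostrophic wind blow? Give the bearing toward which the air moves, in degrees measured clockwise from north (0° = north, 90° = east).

315°

The pressure-gradient force points toward the northeast (bearing 045°).
Geostrophic balance: in the Southern Hemisphere the Coriolis force deflects motion to the left, so the geostrophic wind blows 90° to the left of the pressure-gradient force (low pressure on the right).
Rotating 045° by 90° counterclockwise gives 315° — the wind blows toward the northwest.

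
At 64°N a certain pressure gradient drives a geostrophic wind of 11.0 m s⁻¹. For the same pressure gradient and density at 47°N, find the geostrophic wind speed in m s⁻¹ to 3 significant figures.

13.5 m s⁻¹

With the same pressure gradient and density, V_g ∝ 1/f ∝ 1/sin φ.
V₂ = V₁ · sin φ₁ / sin φ₂ = 11.0 × sin 64° / sin 47°
V₂ = 11.0 × 0.8988/0.7314 = 13.5 m s⁻¹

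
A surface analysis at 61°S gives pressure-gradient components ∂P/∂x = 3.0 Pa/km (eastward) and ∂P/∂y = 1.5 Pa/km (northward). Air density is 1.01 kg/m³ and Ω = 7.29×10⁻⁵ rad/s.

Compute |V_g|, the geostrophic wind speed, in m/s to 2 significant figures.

26 m/s

Coriolis parameter at 61°S:
f = 2Ω sin φ = 2 × 7.29×10⁻⁵ × sin 61° = 1.28×10⁻⁴ s⁻¹
In the Southern Hemisphere f is negative: f = −1.28×10⁻⁴ s⁻¹.
Component geostrophic relations (x east, y north):
u_g = −(1/(fρ)) ∂P/∂y,  v_g = (1/(fρ)) ∂P/∂x
u_g = −(1.5×10⁻³)/(−1.28×10⁻⁴ × 1.01) = 11.6 m/s;  v_g = (3.0×10⁻³)/(−1.28×10⁻⁴ × 1.01) = −23.3 m/s
|V_g| = √(u_g² + v_g²) = 26.0 m/s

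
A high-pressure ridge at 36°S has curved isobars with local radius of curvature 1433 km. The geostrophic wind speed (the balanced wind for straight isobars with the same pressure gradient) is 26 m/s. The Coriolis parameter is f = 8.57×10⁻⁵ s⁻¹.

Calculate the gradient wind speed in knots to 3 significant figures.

72.6 knots

Around a high, pressure-gradient force acts outward with centrifugal, so Coriolis balances both:
fV = (1/ρ)|∂P/∂n| + V²/R  →  V² − fR·V + fR·V_g = 0
With fR = 8.57×10⁻⁵ × 1433×10³ m = 123 m/s:
V = [fR − √((fR)² − 4 fR V_g)]/2 = [123 − √(123² − 4×123×26)]/2 = 37.4 m/s
Supergeostrophic (V > V_g = 26 m/s), as expected around a high.
Converting: 37.4 m/s × 1.944 = 72.6 knots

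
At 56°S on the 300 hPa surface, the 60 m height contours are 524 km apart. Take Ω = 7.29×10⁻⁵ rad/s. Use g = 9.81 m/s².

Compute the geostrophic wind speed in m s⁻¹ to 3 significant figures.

9.29 m s⁻¹

Coriolis parameter at 56°S:
f = 2Ω sin φ = 2 × 7.29×10⁻⁵ × sin 56° = 1.21×10⁻⁴ s⁻¹
Height gradient: |∂Z/∂n| = 60 m / 524000 m = 1.15×10⁻⁴
On a pressure surface, geostrophic balance gives V_g = (g/f)|∂Z/∂n|:
V_g = 9.81 × 1.15×10⁻⁴ / 1.21×10⁻⁴ = 9.29 m/s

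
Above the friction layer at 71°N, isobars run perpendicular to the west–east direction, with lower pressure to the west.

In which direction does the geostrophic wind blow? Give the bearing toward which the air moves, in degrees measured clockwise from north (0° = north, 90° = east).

000°

The pressure-gradient force points toward the west (bearing 270°).
Geostrophic balance: in the Northern Hemisphere the Coriolis force deflects motion to the right, so the geostrophic wind blows 90° to the right of the pressure-gradient force (low pressure on the left).
Rotating 270° by 90° clockwise gives 000° — the wind blows toward the north.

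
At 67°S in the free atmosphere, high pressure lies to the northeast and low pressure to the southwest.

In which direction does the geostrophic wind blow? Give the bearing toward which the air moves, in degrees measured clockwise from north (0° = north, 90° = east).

135°

The pressure-gradient force points toward the southwest (bearing 225°).
Geostrophic balance: in the Southern Hemisphere the Coriolis force deflects motion to the left, so the geostrophic wind blows 90° to the left of the pressure-gradient force (low pressure on the right).
Rotating 225° by 90° counterclockwise gives 135° — the wind blows toward the southeast.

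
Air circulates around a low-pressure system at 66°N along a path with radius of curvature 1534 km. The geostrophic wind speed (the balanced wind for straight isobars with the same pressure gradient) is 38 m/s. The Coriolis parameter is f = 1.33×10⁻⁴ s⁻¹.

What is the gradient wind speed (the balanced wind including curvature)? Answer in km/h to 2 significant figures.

120 km/h

Around a low, centrifugal force acts outward with Coriolis, so pressure-gradient force balances both:
(1/ρ)|∂P/∂n| = fV + V²/R  →  V² + fR·V − fR·V_g = 0
With fR = 1.33×10⁻⁴ × 1534×10³ m = 204 m/s:
V = [−fR + √((fR)² + 4 fR V_g)]/2 = [−204 + √(204² + 4×204×38)]/2 = 32.7 m/s
Subgeostrophic (V < V_g = 38 m/s), as expected around a low.
Converting: 32.7 m/s × 3.6 = 120 km/h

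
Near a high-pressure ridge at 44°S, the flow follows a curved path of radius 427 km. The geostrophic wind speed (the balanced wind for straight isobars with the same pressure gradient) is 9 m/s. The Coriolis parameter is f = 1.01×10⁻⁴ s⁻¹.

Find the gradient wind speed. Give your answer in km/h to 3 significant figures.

Around a high, pressure-gradient force acts outward with centrifugal, so Coriolis balances both:
fV = (1/ρ)|∂P/∂n| + V²/R  →  V² − fR·V + fR·V_g = 0
With fR = 1.01×10⁻⁴ × 427×10³ m = 43.1 m/s:
V = [fR − √((fR)² − 4 fR V_g)]/2 = [43.1 − √(43.1² − 4×43.1×9)]/2 = 12.8 m/s
Supergeostrophic (V > V_g = 9 m/s), as expected around a high.
Converting: 12.8 m/s × 3.6 = 46.1 km/h

46.1 km/h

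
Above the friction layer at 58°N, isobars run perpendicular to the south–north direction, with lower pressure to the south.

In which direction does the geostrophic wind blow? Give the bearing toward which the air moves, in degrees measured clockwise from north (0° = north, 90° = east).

The pressure-gradient force points toward the south (bearing 180°).
Geostrophic balance: in the Northern Hemisphere the Coriolis force deflects motion to the right, so the geostrophic wind blows 90° to the right of the pressure-gradient force (low pressure on the left).
Rotating 180° by 90° clockwise gives 270° — the wind blows toward the west.

270°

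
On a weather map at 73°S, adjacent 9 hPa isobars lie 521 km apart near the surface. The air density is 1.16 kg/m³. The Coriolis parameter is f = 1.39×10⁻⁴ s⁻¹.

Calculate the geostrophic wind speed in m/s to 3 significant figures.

Pressure gradient: |∂P/∂n| = 900 Pa / 521000 m = 1.73×10⁻³ Pa/m
Geostrophic balance (pressure-gradient force = Coriolis force):
V_g = (1/(fρ)) |∂P/∂n| = 1.73×10⁻³ / (1.39×10⁻⁴ × 1.16) = 10.7 m/s

10.7 m/s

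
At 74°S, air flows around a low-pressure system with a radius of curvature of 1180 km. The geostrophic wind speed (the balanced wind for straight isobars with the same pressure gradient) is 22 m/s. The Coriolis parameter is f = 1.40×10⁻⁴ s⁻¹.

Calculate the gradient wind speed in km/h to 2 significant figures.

71 km/h

Around a low, centrifugal force acts outward with Coriolis, so pressure-gradient force balances both:
(1/ρ)|∂P/∂n| = fV + V²/R  →  V² + fR·V − fR·V_g = 0
With fR = 1.40×10⁻⁴ × 1180×10³ m = 165 m/s:
V = [−fR + √((fR)² + 4 fR V_g)]/2 = [−165 + √(165² + 4×165×22)]/2 = 19.7 m/s
Subgeostrophic (V < V_g = 22 m/s), as expected around a low.
Converting: 19.7 m/s × 3.6 = 71 km/h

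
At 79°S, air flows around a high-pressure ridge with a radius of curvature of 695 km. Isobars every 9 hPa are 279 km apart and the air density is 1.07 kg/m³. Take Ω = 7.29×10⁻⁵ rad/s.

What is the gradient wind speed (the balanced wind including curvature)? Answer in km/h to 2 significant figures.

110 km/h

Coriolis parameter at 79°S:
f = 2Ω sin φ = 2 × 7.29×10⁻⁵ × sin 79° = 1.43×10⁻⁴ s⁻¹
Pressure gradient: |∂P/∂n| = 900 Pa / 279000 m = 3.23×10⁻³ Pa/m
Geostrophic speed: V_g = |∂P/∂n|/(fρ) = 3.23×10⁻³/(1.43×10⁻⁴ × 1.07) = 21.1 m/s
Around a high, pressure-gradient force acts outward with centrifugal, so Coriolis balances both:
fV = (1/ρ)|∂P/∂n| + V²/R  →  V² − fR·V + fR·V_g = 0
With fR = 1.43×10⁻⁴ × 695×10³ m = 99.5 m/s:
V = [fR − √((fR)² − 4 fR V_g)]/2 = [99.5 − √(99.5² − 4×99.5×21.1)]/2 = 30.3 m/s
Supergeostrophic (V > V_g = 21.1 m/s), as expected around a high.
Converting: 30.3 m/s × 3.6 = 110 km/h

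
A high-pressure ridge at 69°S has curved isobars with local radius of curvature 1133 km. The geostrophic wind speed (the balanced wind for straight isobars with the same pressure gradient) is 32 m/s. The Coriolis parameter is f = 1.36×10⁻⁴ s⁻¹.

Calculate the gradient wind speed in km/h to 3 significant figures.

Around a high, pressure-gradient force acts outward with centrifugal, so Coriolis balances both:
fV = (1/ρ)|∂P/∂n| + V²/R  →  V² − fR·V + fR·V_g = 0
With fR = 1.36×10⁻⁴ × 1133×10³ m = 154 m/s:
V = [fR − √((fR)² − 4 fR V_g)]/2 = [154 − √(154² − 4×154×32)]/2 = 45.3 m/s
Supergeostrophic (V > V_g = 32 m/s), as expected around a high.
Converting: 45.3 m/s × 3.6 = 163 km/h

163 km/h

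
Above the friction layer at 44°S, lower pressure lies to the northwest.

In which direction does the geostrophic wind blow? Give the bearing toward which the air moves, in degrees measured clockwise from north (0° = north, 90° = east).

The pressure-gradient force points toward the northwest (bearing 315°).
Geostrophic balance: in the Southern Hemisphere the Coriolis force deflects motion to the left, so the geostrophic wind blows 90° to the left of the pressure-gradient force (low pressure on the right).
Rotating 315° by 90° counterclockwise gives 225° — the wind blows toward the southwest.

225°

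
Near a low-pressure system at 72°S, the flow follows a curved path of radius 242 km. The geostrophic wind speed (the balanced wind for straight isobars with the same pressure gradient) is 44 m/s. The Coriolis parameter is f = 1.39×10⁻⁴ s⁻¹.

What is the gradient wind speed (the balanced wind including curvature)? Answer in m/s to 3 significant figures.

25.2 m/s

Around a low, centrifugal force acts outward with Coriolis, so pressure-gradient force balances both:
(1/ρ)|∂P/∂n| = fV + V²/R  →  V² + fR·V − fR·V_g = 0
With fR = 1.39×10⁻⁴ × 242×10³ m = 33.6 m/s:
V = [−fR + √((fR)² + 4 fR V_g)]/2 = [−33.6 + √(33.6² + 4×33.6×44)]/2 = 25.2 m/s
Subgeostrophic (V < V_g = 44 m/s), as expected around a low.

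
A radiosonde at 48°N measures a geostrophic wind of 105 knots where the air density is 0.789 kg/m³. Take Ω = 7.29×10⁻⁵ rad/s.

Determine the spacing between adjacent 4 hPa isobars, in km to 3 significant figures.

86.6 km

Coriolis parameter at 48°N:
f = 2Ω sin φ = 2 × 7.29×10⁻⁵ × sin 48° = 1.08×10⁻⁴ s⁻¹
Wind speed in SI: 105 knots = 54.0 m/s
Geostrophic balance rearranged: |∂P/∂n| = f ρ V_g
|∂P/∂n| = 1.08×10⁻⁴ × 0.789 × 54.0 = 4.62×10⁻³ Pa/m
Isobar spacing: Δn = ΔP/|∂P/∂n| = 400 Pa / 4.62×10⁻³ Pa/m = 86621 m ≈ 86.6 km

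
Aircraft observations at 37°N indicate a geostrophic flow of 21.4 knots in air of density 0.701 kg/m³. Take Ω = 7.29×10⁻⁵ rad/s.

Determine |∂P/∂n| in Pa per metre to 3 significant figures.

Coriolis parameter at 37°N:
f = 2Ω sin φ = 2 × 7.29×10⁻⁵ × sin 37° = 8.77×10⁻⁵ s⁻¹
Wind speed in SI: 21.4 knots = 11.0 m/s
Geostrophic balance rearranged: |∂P/∂n| = f ρ V_g
|∂P/∂n| = 8.77×10⁻⁵ × 0.701 × 11.0 = 6.77×10⁻⁴ Pa/m

6.77×10⁻⁴ Pa/m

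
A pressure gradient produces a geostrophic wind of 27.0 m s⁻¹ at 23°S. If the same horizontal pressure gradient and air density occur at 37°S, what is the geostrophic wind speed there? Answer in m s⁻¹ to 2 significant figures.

18 m s⁻¹

With the same pressure gradient and density, V_g ∝ 1/f ∝ 1/sin φ.
V₂ = V₁ · sin φ₁ / sin φ₂ = 27.0 × sin 23° / sin 37°
V₂ = 27.0 × 0.3907/0.6018 = 18 m s⁻¹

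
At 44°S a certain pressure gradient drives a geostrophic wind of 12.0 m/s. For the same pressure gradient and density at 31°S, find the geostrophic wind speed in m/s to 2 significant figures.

With the same pressure gradient and density, V_g ∝ 1/f ∝ 1/sin φ.
V₂ = V₁ · sin φ₁ / sin φ₂ = 12.0 × sin 44° / sin 31°
V₂ = 12.0 × 0.6947/0.5150 = 16 m/s

16 m/s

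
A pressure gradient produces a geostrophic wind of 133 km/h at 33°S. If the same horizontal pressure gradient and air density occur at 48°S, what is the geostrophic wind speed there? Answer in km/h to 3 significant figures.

97.5 km/h

With the same pressure gradient and density, V_g ∝ 1/f ∝ 1/sin φ.
V₂ = V₁ · sin φ₁ / sin φ₂ = 133 × sin 33° / sin 48°
V₂ = 133 × 0.5446/0.7431 = 97.5 km/h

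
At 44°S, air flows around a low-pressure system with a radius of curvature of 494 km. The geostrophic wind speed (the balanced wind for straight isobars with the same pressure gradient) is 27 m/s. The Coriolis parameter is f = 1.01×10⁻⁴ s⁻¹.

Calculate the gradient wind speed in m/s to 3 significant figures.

Around a low, centrifugal force acts outward with Coriolis, so pressure-gradient force balances both:
(1/ρ)|∂P/∂n| = fV + V²/R  →  V² + fR·V − fR·V_g = 0
With fR = 1.01×10⁻⁴ × 494×10³ m = 49.9 m/s:
V = [−fR + √((fR)² + 4 fR V_g)]/2 = [−49.9 + √(49.9² + 4×49.9×27)]/2 = 19.4 m/s
Subgeostrophic (V < V_g = 27 m/s), as expected around a low.

19.4 m/s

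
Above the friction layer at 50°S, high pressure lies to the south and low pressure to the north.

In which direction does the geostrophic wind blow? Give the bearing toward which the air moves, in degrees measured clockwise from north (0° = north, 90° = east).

The pressure-gradient force points toward the north (bearing 000°).
Geostrophic balance: in the Southern Hemisphere the Coriolis force deflects motion to the left, so the geostrophic wind blows 90° to the left of the pressure-gradient force (low pressure on the right).
Rotating 000° by 90° counterclockwise gives 270° — the wind blows toward the west.

270°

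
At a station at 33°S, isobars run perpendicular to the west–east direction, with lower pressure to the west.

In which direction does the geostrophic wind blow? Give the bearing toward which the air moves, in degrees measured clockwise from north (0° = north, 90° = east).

180°

The pressure-gradient force points toward the west (bearing 270°).
Geostrophic balance: in the Southern Hemisphere the Coriolis force deflects motion to the left, so the geostrophic wind blows 90° to the left of the pressure-gradient force (low pressure on the right).
Rotating 270° by 90° counterclockwise gives 180° — the wind blows toward the south.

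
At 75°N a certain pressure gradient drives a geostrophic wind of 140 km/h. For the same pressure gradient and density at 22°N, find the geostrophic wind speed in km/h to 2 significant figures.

With the same pressure gradient and density, V_g ∝ 1/f ∝ 1/sin φ.
V₂ = V₁ · sin φ₁ / sin φ₂ = 140 × sin 75° / sin 22°
V₂ = 140 × 0.9659/0.3746 = 360 km/h

360 km/h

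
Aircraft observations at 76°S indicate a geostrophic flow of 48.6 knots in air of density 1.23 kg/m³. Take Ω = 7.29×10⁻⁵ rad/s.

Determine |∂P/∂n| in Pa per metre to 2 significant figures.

Coriolis parameter at 76°S:
f = 2Ω sin φ = 2 × 7.29×10⁻⁵ × sin 76° = 1.41×10⁻⁴ s⁻¹
Wind speed in SI: 48.6 knots = 25.0 m/s
Geostrophic balance rearranged: |∂P/∂n| = f ρ V_g
|∂P/∂n| = 1.41×10⁻⁴ × 1.23 × 25.0 = 4.35×10⁻³ Pa/m

4.4×10⁻³ Pa/m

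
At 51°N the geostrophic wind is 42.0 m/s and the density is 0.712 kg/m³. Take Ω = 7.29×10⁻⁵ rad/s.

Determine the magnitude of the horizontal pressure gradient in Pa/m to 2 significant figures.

Coriolis parameter at 51°N:
f = 2Ω sin φ = 2 × 7.29×10⁻⁵ × sin 51° = 1.13×10⁻⁴ s⁻¹
Geostrophic balance rearranged: |∂P/∂n| = f ρ V_g
|∂P/∂n| = 1.13×10⁻⁴ × 0.712 × 42.0 = 3.39×10⁻³ Pa/m

3.4×10⁻³ Pa/m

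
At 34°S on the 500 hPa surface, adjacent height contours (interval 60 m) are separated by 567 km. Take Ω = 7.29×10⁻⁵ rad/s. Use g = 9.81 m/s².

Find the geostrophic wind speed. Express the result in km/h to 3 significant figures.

45.8 km/h

Coriolis parameter at 34°S:
f = 2Ω sin φ = 2 × 7.29×10⁻⁵ × sin 34° = 8.15×10⁻⁵ s⁻¹
Height gradient: |∂Z/∂n| = 60 m / 567000 m = 1.06×10⁻⁴
On a pressure surface, geostrophic balance gives V_g = (g/f)|∂Z/∂n|:
V_g = 9.81 × 1.06×10⁻⁴ / 8.15×10⁻⁵ = 12.7 m/s
Converting: 12.7 m/s × 3.6 = 45.8 km/h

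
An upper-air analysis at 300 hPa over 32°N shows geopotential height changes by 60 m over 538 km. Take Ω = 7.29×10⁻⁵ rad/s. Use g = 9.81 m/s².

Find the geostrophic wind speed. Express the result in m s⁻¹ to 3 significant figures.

Coriolis parameter at 32°N:
f = 2Ω sin φ = 2 × 7.29×10⁻⁵ × sin 32° = 7.73×10⁻⁵ s⁻¹
Height gradient: |∂Z/∂n| = 60 m / 538000 m = 1.12×10⁻⁴
On a pressure surface, geostrophic balance gives V_g = (g/f)|∂Z/∂n|:
V_g = 9.81 × 1.12×10⁻⁴ / 7.73×10⁻⁵ = 14.2 m/s

14.2 m s⁻¹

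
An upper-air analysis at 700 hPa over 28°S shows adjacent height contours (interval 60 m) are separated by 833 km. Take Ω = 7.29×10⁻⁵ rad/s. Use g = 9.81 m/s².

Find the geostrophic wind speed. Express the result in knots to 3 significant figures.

Coriolis parameter at 28°S:
f = 2Ω sin φ = 2 × 7.29×10⁻⁵ × sin 28° = 6.84×10⁻⁵ s⁻¹
Height gradient: |∂Z/∂n| = 60 m / 833000 m = 7.20×10⁻⁵
On a pressure surface, geostrophic balance gives V_g = (g/f)|∂Z/∂n|:
V_g = 9.81 × 7.20×10⁻⁵ / 6.84×10⁻⁵ = 10.3 m/s
Converting: 10.3 m/s × 1.944 = 20.1 knots

20.1 knots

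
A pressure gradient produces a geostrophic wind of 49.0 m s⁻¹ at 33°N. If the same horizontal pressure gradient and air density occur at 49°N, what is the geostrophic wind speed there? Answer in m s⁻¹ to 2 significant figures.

35 m s⁻¹

With the same pressure gradient and density, V_g ∝ 1/f ∝ 1/sin φ.
V₂ = V₁ · sin φ₁ / sin φ₂ = 49.0 × sin 33° / sin 49°
V₂ = 49.0 × 0.5446/0.7547 = 35 m s⁻¹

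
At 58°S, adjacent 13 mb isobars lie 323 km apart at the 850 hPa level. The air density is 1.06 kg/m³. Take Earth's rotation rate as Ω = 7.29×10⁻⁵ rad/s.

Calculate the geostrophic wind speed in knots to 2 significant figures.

Coriolis parameter at 58°S:
f = 2Ω sin φ = 2 × 7.29×10⁻⁵ × sin 58° = 1.24×10⁻⁴ s⁻¹
Pressure gradient: |∂P/∂n| = 1300 Pa / 323000 m = 4.02×10⁻³ Pa/m
Geostrophic balance (pressure-gradient force = Coriolis force):
V_g = (1/(fρ)) |∂P/∂n| = 4.02×10⁻³ / (1.24×10⁻⁴ × 1.06) = 30.7 m/s
Converting: 30.7 m/s × 1.944 = 60 knots

60 knots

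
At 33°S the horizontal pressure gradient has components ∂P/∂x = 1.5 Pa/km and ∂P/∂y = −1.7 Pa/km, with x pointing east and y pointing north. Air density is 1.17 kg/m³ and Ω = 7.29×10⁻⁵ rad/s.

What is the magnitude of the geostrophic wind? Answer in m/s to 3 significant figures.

Coriolis parameter at 33°S:
f = 2Ω sin φ = 2 × 7.29×10⁻⁵ × sin 33° = 7.94×10⁻⁵ s⁻¹
In the Southern Hemisphere f is negative: f = −7.94×10⁻⁵ s⁻¹.
Component geostrophic relations (x east, y north):
u_g = −(1/(fρ)) ∂P/∂y,  v_g = (1/(fρ)) ∂P/∂x
u_g = −(−1.7×10⁻³)/(−7.94×10⁻⁵ × 1.17) = −18.3 m/s;  v_g = (1.5×10⁻³)/(−7.94×10⁻⁵ × 1.17) = −16.1 m/s
|V_g| = √(u_g² + v_g²) = 24.4 m/s

24.4 m/s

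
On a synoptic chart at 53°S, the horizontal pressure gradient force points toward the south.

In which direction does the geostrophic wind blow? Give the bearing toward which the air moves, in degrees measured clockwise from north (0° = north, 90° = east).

090°

The pressure-gradient force points toward the south (bearing 180°).
Geostrophic balance: in the Southern Hemisphere the Coriolis force deflects motion to the left, so the geostrophic wind blows 90° to the left of the pressure-gradient force (low pressure on the right).
Rotating 180° by 90° counterclockwise gives 090° — the wind blows toward the east.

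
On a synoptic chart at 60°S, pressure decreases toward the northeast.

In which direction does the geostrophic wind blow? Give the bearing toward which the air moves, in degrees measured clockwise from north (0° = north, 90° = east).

The pressure-gradient force points toward the northeast (bearing 045°).
Geostrophic balance: in the Southern Hemisphere the Coriolis force deflects motion to the left, so the geostrophic wind blows 90° to the left of the pressure-gradient force (low pressure on the right).
Rotating 045° by 90° counterclockwise gives 315° — the wind blows toward the northwest.

315°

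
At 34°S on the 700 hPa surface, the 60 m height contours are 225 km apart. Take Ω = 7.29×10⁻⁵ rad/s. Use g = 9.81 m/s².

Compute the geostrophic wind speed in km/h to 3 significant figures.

Coriolis parameter at 34°S:
f = 2Ω sin φ = 2 × 7.29×10⁻⁵ × sin 34° = 8.15×10⁻⁵ s⁻¹
Height gradient: |∂Z/∂n| = 60 m / 225000 m = 2.67×10⁻⁴
On a pressure surface, geostrophic balance gives V_g = (g/f)|∂Z/∂n|:
V_g = 9.81 × 2.67×10⁻⁴ / 8.15×10⁻⁵ = 32.1 m/s
Converting: 32.1 m/s × 3.6 = 116 km/h

116 km/h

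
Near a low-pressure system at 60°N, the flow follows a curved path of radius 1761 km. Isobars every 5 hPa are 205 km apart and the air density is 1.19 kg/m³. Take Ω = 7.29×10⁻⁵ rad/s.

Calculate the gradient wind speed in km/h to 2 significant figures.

55 km/h

Coriolis parameter at 60°N:
f = 2Ω sin φ = 2 × 7.29×10⁻⁵ × sin 60° = 1.26×10⁻⁴ s⁻¹
Pressure gradient: |∂P/∂n| = 500 Pa / 205000 m = 2.44×10⁻³ Pa/m
Geostrophic speed: V_g = |∂P/∂n|/(fρ) = 2.44×10⁻³/(1.26×10⁻⁴ × 1.19) = 16.2 m/s
Around a low, centrifugal force acts outward with Coriolis, so pressure-gradient force balances both:
(1/ρ)|∂P/∂n| = fV + V²/R  →  V² + fR·V − fR·V_g = 0
With fR = 1.26×10⁻⁴ × 1761×10³ m = 222 m/s:
V = [−fR + √((fR)² + 4 fR V_g)]/2 = [−222 + √(222² + 4×222×16.2)]/2 = 15.2 m/s
Subgeostrophic (V < V_g = 16.2 m/s), as expected around a low.
Converting: 15.2 m/s × 3.6 = 55 km/h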